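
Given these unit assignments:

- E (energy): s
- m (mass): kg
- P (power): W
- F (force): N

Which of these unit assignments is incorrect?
E

The variable E (energy) should have units J, not s.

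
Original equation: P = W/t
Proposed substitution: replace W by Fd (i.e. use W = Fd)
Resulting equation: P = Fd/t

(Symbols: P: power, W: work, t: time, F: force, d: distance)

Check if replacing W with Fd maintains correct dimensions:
Yes

[W] = [L^2 M T^-2] and [Fd] = [L^2 M T^-2]. These match, so the substitution replaces a quantity by one of the same dimensions and the result P = Fd/t has LHS [L^2 M T^-3] vs RHS [L^2 M T^-3] — still consistent.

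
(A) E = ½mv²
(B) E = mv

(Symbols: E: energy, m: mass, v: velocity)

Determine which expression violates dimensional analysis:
(B)

(A) E = ½mv²: LHS [L^2 M T^-2], RHS [L^2 M T^-2] ✓
(B) E = mv: LHS [L^2 M T^-2], RHS [L M T^-1] ✗

Expression (B) E = mv is dimensionally incorrect.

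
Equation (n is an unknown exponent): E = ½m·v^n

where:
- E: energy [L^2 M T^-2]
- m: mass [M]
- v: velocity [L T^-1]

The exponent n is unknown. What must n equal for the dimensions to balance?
n = 2

E has dimensions [L^2 M T^-2]; v has dimensions [L T^-1].
The rest of the RHS has dimensions [M], so v^n must supply [L^2 T^-2].
With n = 2: ½m·v^2 has dimensions [L^2 M T^-2], matching the LHS ✓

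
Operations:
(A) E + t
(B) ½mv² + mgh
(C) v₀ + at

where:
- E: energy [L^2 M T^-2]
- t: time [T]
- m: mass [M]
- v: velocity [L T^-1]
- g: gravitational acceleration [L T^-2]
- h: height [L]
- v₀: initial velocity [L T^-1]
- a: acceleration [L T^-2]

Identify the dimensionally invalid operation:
(A) E + t

(A) E + t: E [L^2 M T^-2] and t [T] — different dimensions cannot be added/subtracted ✗
(B) ½mv² + mgh: ½mv² [L^2 M T^-2] and mgh [L^2 M T^-2] — same dimensions ✓
(C) v₀ + at: v₀ [L T^-1] and at [L T^-1] — same dimensions ✓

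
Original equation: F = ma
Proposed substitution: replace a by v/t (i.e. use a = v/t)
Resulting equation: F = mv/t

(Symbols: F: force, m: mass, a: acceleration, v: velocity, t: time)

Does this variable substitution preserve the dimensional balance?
Yes

[a] = [L T^-2] and [v/t] = [L T^-2]. These match, so the substitution replaces a quantity by one of the same dimensions and the result F = mv/t has LHS [L M T^-2] vs RHS [L M T^-2] — still consistent.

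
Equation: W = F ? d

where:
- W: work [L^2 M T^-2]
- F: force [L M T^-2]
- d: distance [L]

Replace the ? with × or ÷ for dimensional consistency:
multiplication (×): W = F × d

W [L^2 M T^-2]; F [L M T^-2]; d [L].
F × d → [L^2 M T^-2] ✓
F ÷ d → [M T^-2] ✗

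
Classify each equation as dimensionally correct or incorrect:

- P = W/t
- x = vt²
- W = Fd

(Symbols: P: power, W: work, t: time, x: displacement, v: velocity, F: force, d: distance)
Dimensionally correct: P = W/t, W = Fd
Dimensionally incorrect: x = vt²
Ordered (correct first, then incorrect): P = W/t, W = Fd, x = vt²

- P = W/t: LHS [L^2 M T^-3], RHS [L^2 M T^-3] → correct ✓
- x = vt²: LHS [L], RHS [L T] → incorrect ✗
- W = Fd: LHS [L^2 M T^-2], RHS [L^2 M T^-2] → correct ✓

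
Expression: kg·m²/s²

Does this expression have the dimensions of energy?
Yes

The expression kg·m²/s² has dimensions [L^2 M T^-2], which is exactly energy [L^2 M T^-2].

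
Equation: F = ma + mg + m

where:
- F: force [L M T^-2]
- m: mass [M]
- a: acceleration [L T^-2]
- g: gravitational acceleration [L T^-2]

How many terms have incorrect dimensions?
1

LHS F: [L M T^-2]
- ma: [L M T^-2] ✓
- mg: [L M T^-2] ✓
- m: [M] ✗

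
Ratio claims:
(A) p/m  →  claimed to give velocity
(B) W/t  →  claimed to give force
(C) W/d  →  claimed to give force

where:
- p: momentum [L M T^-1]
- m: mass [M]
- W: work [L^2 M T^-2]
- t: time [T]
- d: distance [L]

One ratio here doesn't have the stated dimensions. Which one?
(B) W/t does not give force

(A) p/m: [L T^-1] = velocity [L T^-1] ✓
(B) W/t: [L^2 M T^-3] ≠ force [L M T^-2] ✗
(C) W/d: [L M T^-2] = force [L M T^-2] ✓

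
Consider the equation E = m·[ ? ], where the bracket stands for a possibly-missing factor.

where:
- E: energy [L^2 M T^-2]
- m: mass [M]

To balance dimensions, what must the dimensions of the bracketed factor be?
[L^2 T^-2] — velocity squared (e.g. v²)

E has dimensions [L^2 M T^-2]; m has dimensions [M].
The bracketed factor must supply [L^2 M T^-2] / [M] = [L^2 T^-2].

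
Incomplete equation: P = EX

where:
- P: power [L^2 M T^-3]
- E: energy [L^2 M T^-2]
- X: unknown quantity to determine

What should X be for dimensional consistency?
X = f (inverse time / frequency (1/t)), dimensions [T^-1]

P has dimensions [L^2 M T^-3]; the rest of the RHS (E) has dimensions [L^2 M T^-2].
So X must have dimensions [T^-1] — X = f (inverse time / frequency (1/t)).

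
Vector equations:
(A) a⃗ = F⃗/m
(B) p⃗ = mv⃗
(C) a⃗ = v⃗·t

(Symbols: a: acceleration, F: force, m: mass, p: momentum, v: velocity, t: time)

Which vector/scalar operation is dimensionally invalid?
(C) a⃗ = v⃗·t

(A) a⃗ = F⃗/m: LHS [L T^-2], RHS [L T^-2] ✓ — force (vector) divided by mass (scalar)
(B) p⃗ = mv⃗: LHS [L M T^-1], RHS [L M T^-1] ✓ — mass (scalar) times velocity (vector)
(C) a⃗ = v⃗·t: LHS [L T^-2], RHS [L] ✗ — acceleration is velocity per time; should be v⃗/t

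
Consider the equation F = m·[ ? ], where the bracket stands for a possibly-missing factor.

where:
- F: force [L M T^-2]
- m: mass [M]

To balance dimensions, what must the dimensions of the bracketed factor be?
[L T^-2] — acceleration (e.g. a)

F has dimensions [L M T^-2]; m has dimensions [M].
The bracketed factor must supply [L M T^-2] / [M] = [L T^-2].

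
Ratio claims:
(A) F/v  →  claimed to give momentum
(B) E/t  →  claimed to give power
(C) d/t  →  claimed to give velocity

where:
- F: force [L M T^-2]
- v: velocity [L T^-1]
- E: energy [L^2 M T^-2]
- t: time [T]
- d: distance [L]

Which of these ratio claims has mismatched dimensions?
(A) F/v does not give momentum

(A) F/v: [M T^-1] ≠ momentum [L M T^-1] ✗
(B) E/t: [L^2 M T^-3] = power [L^2 M T^-3] ✓
(C) d/t: [L T^-1] = velocity [L T^-1] ✓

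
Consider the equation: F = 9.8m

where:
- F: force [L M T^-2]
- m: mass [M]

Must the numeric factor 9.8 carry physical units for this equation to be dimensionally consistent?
Yes

F has dimensions [L M T^-2], while m alone has dimensions [M]. For the equation to balance, the factor 9.8 must carry dimensions [L T^-2] — it is a dimensional constant (a numerical value of a physical quantity with its units suppressed), not a pure number.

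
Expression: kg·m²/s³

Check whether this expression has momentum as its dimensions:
No

The expression kg·m²/s³ has dimensions [L^2 M T^-3], but momentum has dimensions [L M T^-1].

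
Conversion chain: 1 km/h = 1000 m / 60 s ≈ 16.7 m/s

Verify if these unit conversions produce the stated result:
The chain is incorrect (it contains an error).

Incorrect: 1 h = 3600 s, not 60 s (1 km/h ≈ 0.278 m/s)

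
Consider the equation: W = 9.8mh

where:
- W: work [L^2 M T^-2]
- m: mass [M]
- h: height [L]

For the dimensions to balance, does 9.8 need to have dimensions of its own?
Yes

W has dimensions [L^2 M T^-2], while mh alone has dimensions [L M]. For the equation to balance, the factor 9.8 must carry dimensions [L T^-2] — it is a dimensional constant (a numerical value of a physical quantity with its units suppressed), not a pure number.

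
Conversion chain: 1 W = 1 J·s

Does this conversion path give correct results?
The chain is incorrect (it contains an error).

Incorrect: Watt is J/s, not J·s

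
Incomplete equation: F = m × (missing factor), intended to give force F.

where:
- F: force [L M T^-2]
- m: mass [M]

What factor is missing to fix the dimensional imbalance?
a (acceleration), dimensions [L T^-2]

F has dimensions [L M T^-2] and m has dimensions [M].
The missing factor must have dimensions [L M T^-2] / [M] = [L T^-2], i.e. acceleration (a).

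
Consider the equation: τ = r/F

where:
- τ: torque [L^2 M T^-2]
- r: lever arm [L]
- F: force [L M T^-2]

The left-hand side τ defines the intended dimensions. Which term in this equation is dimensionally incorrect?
The right-hand side term r/F

τ has dimensions [L^2 M T^-2], but r/F has dimensions [M^-1 T^2], so the term r/F is dimensionally wrong for τ.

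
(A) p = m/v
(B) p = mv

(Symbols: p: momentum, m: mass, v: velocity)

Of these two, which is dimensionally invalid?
(A)

(A) p = m/v: LHS [L M T^-1], RHS [L^-1 M T] ✗
(B) p = mv: LHS [L M T^-1], RHS [L M T^-1] ✓

Expression (A) p = m/v is dimensionally incorrect.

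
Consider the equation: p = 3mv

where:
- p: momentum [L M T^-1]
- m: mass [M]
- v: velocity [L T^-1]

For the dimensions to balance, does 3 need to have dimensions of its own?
No

p has dimensions [L M T^-1] and mv already has dimensions [L M T^-1], so the equation balances without 3 contributing any dimensions. 3 is a pure (dimensionless) number; changing or removing it would not affect dimensional consistency.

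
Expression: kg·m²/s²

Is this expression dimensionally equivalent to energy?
Yes

The expression kg·m²/s² has dimensions [L^2 M T^-2], which is exactly energy [L^2 M T^-2].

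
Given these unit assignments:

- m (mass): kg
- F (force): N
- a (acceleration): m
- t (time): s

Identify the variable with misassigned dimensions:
a

The variable a (acceleration) should have units m/s², not m.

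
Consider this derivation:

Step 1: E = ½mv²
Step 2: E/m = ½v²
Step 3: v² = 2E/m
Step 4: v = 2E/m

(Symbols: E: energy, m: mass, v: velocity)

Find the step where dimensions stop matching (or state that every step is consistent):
Step 4

Step 1: E = ½mv² → LHS [L^2 M T^-2], RHS [L^2 M T^-2] ✓
Step 2: E/m = ½v² → LHS [L^2 T^-2], RHS [L^2 T^-2] ✓
Step 3: v² = 2E/m → LHS [L^2 T^-2], RHS [L^2 T^-2] ✓
Step 4: v = 2E/m → LHS [L T^-1], RHS [L^2 T^-2] ✗

The first dimensional inconsistency appears in step 4: v = 2E/m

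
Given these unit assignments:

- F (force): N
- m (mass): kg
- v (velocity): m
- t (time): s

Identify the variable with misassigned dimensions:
v

The variable v (velocity) should have units m/s, not m.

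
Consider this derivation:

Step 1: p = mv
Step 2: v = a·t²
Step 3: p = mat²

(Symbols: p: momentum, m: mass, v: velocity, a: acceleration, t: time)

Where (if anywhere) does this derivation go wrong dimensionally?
Step 2

Step 1: p = mv → LHS [L M T^-1], RHS [L M T^-1] ✓
Step 2: v = a·t² → LHS [L T^-1], RHS [L] ✗

The first dimensional inconsistency appears in step 2: v = a·t²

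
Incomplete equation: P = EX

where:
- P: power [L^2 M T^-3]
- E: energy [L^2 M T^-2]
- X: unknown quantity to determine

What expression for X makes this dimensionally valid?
X = f (inverse time / frequency (1/t)), dimensions [T^-1]

P has dimensions [L^2 M T^-3]; the rest of the RHS (E) has dimensions [L^2 M T^-2].
So X must have dimensions [T^-1] — X = f (inverse time / frequency (1/t)).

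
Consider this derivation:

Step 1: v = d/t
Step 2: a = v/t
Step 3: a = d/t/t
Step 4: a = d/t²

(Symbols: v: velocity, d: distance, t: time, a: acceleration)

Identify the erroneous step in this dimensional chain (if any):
No step introduces an error — all steps are dimensionally consistent.

Step 1: v = d/t → LHS [L T^-1], RHS [L T^-1] ✓
Step 2: a = v/t → LHS [L T^-2], RHS [L T^-2] ✓
Step 3: a = d/t/t → LHS [L T^-2], RHS [L T^-2] ✓
Step 4: a = d/t² → LHS [L T^-2], RHS [L T^-2] ✓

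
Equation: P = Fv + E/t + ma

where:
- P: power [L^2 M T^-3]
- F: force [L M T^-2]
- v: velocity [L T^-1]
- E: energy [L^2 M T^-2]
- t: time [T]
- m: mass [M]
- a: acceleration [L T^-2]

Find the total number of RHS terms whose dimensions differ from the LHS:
1

LHS P: [L^2 M T^-3]
- Fv: [L^2 M T^-3] ✓
- E/t: [L^2 M T^-3] ✓
- ma: [L M T^-2] ✗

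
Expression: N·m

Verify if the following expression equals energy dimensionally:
Yes

The expression N·m has dimensions [L^2 M T^-2], which is exactly energy [L^2 M T^-2].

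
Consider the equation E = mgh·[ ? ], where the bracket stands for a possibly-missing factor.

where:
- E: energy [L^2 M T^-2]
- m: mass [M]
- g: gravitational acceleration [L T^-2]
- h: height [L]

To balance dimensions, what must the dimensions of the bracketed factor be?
Nothing is missing — the bracketed factor must be dimensionless.

E has dimensions [L^2 M T^-2] and mgh already has dimensions [L^2 M T^-2], so E = mgh is dimensionally complete.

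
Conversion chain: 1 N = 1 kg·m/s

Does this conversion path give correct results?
The chain is incorrect (it contains an error).

Incorrect: Newton is kg·m/s², not kg·m/s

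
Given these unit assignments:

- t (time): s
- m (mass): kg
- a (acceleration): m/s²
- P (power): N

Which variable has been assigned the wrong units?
P

The variable P (power) should have units W, not N.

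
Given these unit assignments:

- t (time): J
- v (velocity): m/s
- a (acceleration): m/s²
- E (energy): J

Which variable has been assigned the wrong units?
t

The variable t (time) should have units s, not J.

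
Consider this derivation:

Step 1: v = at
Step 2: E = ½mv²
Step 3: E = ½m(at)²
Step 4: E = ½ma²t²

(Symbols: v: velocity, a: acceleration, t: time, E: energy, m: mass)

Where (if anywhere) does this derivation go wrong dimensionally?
No step introduces an error — all steps are dimensionally consistent.

Step 1: v = at → LHS [L T^-1], RHS [L T^-1] ✓
Step 2: E = ½mv² → LHS [L^2 M T^-2], RHS [L^2 M T^-2] ✓
Step 3: E = ½m(at)² → LHS [L^2 M T^-2], RHS [L^2 M T^-2] ✓
Step 4: E = ½ma²t² → LHS [L^2 M T^-2], RHS [L^2 M T^-2] ✓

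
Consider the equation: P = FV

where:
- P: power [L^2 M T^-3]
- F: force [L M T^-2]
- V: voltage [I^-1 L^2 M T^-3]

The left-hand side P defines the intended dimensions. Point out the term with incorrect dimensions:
The right-hand side term FV

P has dimensions [L^2 M T^-3], but FV has dimensions [I^-1 L^3 M^2 T^-5], so the term FV is dimensionally wrong for P.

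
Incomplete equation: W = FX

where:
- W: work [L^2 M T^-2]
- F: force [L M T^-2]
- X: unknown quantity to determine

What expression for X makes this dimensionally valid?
X = d (distance), dimensions [L]

W has dimensions [L^2 M T^-2]; the rest of the RHS (F) has dimensions [L M T^-2].
So X must have dimensions [L] — X = d (distance).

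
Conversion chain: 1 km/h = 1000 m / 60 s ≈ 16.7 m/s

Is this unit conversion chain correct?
The chain is incorrect (it contains an error).

Incorrect: 1 h = 3600 s, not 60 s (1 km/h ≈ 0.278 m/s)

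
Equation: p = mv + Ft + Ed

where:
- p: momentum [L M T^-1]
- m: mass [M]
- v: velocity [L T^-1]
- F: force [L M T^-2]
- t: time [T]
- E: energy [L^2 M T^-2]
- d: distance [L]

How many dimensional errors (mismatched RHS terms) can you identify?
1

LHS p: [L M T^-1]
- mv: [L M T^-1] ✓
- Ft: [L M T^-1] ✓
- Ed: [L^3 M T^-2] ✗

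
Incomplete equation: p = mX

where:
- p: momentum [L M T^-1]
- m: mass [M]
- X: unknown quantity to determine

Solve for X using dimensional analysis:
X = v (velocity), dimensions [L T^-1]

p has dimensions [L M T^-1]; the rest of the RHS (m) has dimensions [M].
So X must have dimensions [L T^-1] — X = v (velocity).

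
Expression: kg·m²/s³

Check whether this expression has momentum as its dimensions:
No

The expression kg·m²/s³ has dimensions [L^2 M T^-3], but momentum has dimensions [L M T^-1].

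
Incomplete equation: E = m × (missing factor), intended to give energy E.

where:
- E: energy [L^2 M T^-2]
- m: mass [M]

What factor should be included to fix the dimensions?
v² (velocity squared), dimensions [L^2 T^-2]

E has dimensions [L^2 M T^-2] and m has dimensions [M].
The missing factor must have dimensions [L^2 M T^-2] / [M] = [L^2 T^-2], i.e. velocity squared (v²).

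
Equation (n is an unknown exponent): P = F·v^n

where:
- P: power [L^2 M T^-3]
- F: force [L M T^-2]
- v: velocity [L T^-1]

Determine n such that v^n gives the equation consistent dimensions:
n = 1

P has dimensions [L^2 M T^-3]; v has dimensions [L T^-1].
The rest of the RHS has dimensions [L M T^-2], so v^n must supply [L T^-1].
With n = 1: F·v^1 has dimensions [L^2 M T^-3], matching the LHS ✓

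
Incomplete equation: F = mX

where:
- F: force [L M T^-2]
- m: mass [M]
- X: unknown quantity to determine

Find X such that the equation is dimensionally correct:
X = a (acceleration), dimensions [L T^-2]

F has dimensions [L M T^-2]; the rest of the RHS (m) has dimensions [M].
So X must have dimensions [L T^-2] — X = a (acceleration).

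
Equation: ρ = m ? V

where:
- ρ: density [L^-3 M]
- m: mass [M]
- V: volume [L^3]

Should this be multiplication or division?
division (÷): ρ = m ÷ V

ρ [L^-3 M]; m [M]; V [L^3].
m × V → [L^3 M] ✗
m ÷ V → [L^-3 M] ✓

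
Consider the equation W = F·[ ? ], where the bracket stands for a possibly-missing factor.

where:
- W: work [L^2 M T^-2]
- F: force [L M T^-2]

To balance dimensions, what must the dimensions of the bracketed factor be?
[L] — length (e.g. a distance d)

W has dimensions [L^2 M T^-2]; F has dimensions [L M T^-2].
The bracketed factor must supply [L^2 M T^-2] / [L M T^-2] = [L].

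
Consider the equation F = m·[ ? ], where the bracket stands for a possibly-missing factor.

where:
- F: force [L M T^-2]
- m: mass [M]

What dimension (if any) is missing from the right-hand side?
[L T^-2] — acceleration (e.g. a)

F has dimensions [L M T^-2]; m has dimensions [M].
The bracketed factor must supply [L M T^-2] / [M] = [L T^-2].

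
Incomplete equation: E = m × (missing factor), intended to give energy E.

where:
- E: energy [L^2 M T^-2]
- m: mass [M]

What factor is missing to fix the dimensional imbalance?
v² (velocity squared), dimensions [L^2 T^-2]

E has dimensions [L^2 M T^-2] and m has dimensions [M].
The missing factor must have dimensions [L^2 M T^-2] / [M] = [L^2 T^-2], i.e. velocity squared (v²).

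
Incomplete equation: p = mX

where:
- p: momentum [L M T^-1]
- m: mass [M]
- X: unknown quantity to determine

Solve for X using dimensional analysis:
X = v (velocity), dimensions [L T^-1]

p has dimensions [L M T^-1]; the rest of the RHS (m) has dimensions [M].
So X must have dimensions [L T^-1] — X = v (velocity).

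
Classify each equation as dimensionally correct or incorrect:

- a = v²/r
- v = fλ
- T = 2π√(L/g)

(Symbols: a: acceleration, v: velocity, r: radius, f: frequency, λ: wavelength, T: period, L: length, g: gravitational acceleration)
Dimensionally correct: a = v²/r, v = fλ, T = 2π√(L/g)
Dimensionally incorrect: none
Ordered (correct first, then incorrect): a = v²/r, v = fλ, T = 2π√(L/g)

- a = v²/r: LHS [L T^-2], RHS [L T^-2] → correct ✓
- v = fλ: LHS [L T^-1], RHS [L T^-1] → correct ✓
- T = 2π√(L/g): LHS [T], RHS [T] → correct ✓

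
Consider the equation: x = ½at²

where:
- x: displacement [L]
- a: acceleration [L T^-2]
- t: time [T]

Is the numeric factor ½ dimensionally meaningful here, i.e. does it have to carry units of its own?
No

x has dimensions [L] and at² already has dimensions [L], so the equation balances without ½ contributing any dimensions. ½ is a pure (dimensionless) number; changing or removing it would not affect dimensional consistency.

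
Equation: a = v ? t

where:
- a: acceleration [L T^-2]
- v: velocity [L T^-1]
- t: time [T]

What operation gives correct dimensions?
division (÷): a = v ÷ t

a [L T^-2]; v [L T^-1]; t [T].
v × t → [L] ✗
v ÷ t → [L T^-2] ✓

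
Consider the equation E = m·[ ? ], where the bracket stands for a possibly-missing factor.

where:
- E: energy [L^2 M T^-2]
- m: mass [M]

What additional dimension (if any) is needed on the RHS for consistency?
[L^2 T^-2] — velocity squared (e.g. v²)

E has dimensions [L^2 M T^-2]; m has dimensions [M].
The bracketed factor must supply [L^2 M T^-2] / [M] = [L^2 T^-2].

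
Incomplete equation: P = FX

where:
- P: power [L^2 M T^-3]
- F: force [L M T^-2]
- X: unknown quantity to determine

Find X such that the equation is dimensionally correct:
X = v (velocity), dimensions [L T^-1]

P has dimensions [L^2 M T^-3]; the rest of the RHS (F) has dimensions [L M T^-2].
So X must have dimensions [L T^-1] — X = v (velocity).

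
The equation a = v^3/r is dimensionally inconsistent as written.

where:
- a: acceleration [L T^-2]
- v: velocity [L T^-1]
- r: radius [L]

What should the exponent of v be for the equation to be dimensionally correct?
The exponent of v should be 2: a = v^2/r

The LHS a has dimensions [L T^-2]; v has dimensions [L T^-1].
As written, the RHS v^3/r (exponent 3 on v) has dimensions [L^2 T^-3], which does not match.
With exponent 2, the RHS v^2/r has dimensions [L T^-2], matching the LHS.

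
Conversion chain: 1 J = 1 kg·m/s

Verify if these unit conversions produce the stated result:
The chain is incorrect (it contains an error).

Incorrect: Joule is kg·m²/s², not kg·m/s (that is momentum)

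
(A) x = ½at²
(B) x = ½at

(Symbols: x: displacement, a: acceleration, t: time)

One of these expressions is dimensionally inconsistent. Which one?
(B)

(A) x = ½at²: LHS [L], RHS [L] ✓
(B) x = ½at: LHS [L], RHS [L T^-1] ✗

Expression (B) x = ½at is dimensionally incorrect.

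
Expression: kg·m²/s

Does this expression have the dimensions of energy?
No

The expression kg·m²/s has dimensions [L^2 M T^-1], but energy has dimensions [L^2 M T^-2].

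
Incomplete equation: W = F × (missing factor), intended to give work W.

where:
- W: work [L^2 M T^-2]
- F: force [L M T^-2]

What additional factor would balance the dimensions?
d (distance), dimensions [L]

W has dimensions [L^2 M T^-2] and F has dimensions [L M T^-2].
The missing factor must have dimensions [L^2 M T^-2] / [L M T^-2] = [L], i.e. distance (d).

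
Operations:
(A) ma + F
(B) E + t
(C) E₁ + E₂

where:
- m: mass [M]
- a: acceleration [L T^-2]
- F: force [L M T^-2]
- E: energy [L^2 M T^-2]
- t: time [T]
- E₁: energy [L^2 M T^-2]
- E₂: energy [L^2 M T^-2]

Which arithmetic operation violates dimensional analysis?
(B) E + t

(A) ma + F: ma [L M T^-2] and F [L M T^-2] — same dimensions ✓
(B) E + t: E [L^2 M T^-2] and t [T] — different dimensions cannot be added/subtracted ✗
(C) E₁ + E₂: E₁ [L^2 M T^-2] and E₂ [L^2 M T^-2] — same dimensions ✓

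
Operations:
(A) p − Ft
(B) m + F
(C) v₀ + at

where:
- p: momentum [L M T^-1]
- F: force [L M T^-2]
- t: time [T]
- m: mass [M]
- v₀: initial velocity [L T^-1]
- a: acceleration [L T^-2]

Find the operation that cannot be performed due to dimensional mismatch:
(B) m + F

(A) p − Ft: p [L M T^-1] and Ft [L M T^-1] — same dimensions ✓
(B) m + F: m [M] and F [L M T^-2] — different dimensions cannot be added/subtracted ✗
(C) v₀ + at: v₀ [L T^-1] and at [L T^-1] — same dimensions ✓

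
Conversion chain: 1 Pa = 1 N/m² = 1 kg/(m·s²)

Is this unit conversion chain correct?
The chain is correct (no errors).

Correct: Pascal is Newton per square meter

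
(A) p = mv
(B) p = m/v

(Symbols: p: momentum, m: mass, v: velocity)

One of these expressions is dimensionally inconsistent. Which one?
(B)

(A) p = mv: LHS [L M T^-1], RHS [L M T^-1] ✓
(B) p = m/v: LHS [L M T^-1], RHS [L^-1 M T] ✗

Expression (B) p = m/v is dimensionally incorrect.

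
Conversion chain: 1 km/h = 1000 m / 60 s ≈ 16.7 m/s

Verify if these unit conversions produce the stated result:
The chain is incorrect (it contains an error).

Incorrect: 1 h = 3600 s, not 60 s (1 km/h ≈ 0.278 m/s)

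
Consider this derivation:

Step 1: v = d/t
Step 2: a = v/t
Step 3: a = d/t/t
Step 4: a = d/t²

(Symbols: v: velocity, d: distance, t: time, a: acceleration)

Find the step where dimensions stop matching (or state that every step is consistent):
No step introduces an error — all steps are dimensionally consistent.

Step 1: v = d/t → LHS [L T^-1], RHS [L T^-1] ✓
Step 2: a = v/t → LHS [L T^-2], RHS [L T^-2] ✓
Step 3: a = d/t/t → LHS [L T^-2], RHS [L T^-2] ✓
Step 4: a = d/t² → LHS [L T^-2], RHS [L T^-2] ✓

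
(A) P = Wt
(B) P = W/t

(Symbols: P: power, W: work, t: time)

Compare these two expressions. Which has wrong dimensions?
(A)

(A) P = Wt: LHS [L^2 M T^-3], RHS [L^2 M T^-1] ✗
(B) P = W/t: LHS [L^2 M T^-3], RHS [L^2 M T^-3] ✓

Expression (A) P = Wt is dimensionally incorrect.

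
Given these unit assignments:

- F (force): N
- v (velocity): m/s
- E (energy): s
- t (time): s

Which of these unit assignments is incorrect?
E

The variable E (energy) should have units J, not s.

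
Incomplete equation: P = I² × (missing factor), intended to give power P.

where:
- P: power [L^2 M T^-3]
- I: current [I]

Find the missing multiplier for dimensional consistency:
R (resistance), dimensions [I^-2 L^2 M T^-3]

P has dimensions [L^2 M T^-3] and I² has dimensions [I^2].
The missing factor must have dimensions [L^2 M T^-3] / [I^2] = [I^-2 L^2 M T^-3], i.e. resistance (R).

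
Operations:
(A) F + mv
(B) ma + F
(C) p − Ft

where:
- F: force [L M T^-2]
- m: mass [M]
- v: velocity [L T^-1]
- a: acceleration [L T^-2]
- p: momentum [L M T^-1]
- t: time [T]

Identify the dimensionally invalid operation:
(A) F + mv

(A) F + mv: F [L M T^-2] and mv [L M T^-1] — different dimensions cannot be added/subtracted ✗
(B) ma + F: ma [L M T^-2] and F [L M T^-2] — same dimensions ✓
(C) p − Ft: p [L M T^-1] and Ft [L M T^-1] — same dimensions ✓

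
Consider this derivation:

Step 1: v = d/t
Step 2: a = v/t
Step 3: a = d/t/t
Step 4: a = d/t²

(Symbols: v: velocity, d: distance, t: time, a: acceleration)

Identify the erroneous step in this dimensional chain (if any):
No step introduces an error — all steps are dimensionally consistent.

Step 1: v = d/t → LHS [L T^-1], RHS [L T^-1] ✓
Step 2: a = v/t → LHS [L T^-2], RHS [L T^-2] ✓
Step 3: a = d/t/t → LHS [L T^-2], RHS [L T^-2] ✓
Step 4: a = d/t² → LHS [L T^-2], RHS [L T^-2] ✓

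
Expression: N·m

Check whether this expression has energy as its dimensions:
Yes

The expression N·m has dimensions [L^2 M T^-2], which is exactly energy [L^2 M T^-2].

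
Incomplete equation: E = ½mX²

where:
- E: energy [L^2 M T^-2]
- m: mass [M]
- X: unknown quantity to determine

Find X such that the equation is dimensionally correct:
X = v (velocity), dimensions [L T^-1]

E has dimensions [L^2 M T^-2]; the rest of the RHS (½m) has dimensions [M].
So X² must have dimensions [L^2 T^-2], i.e. X has dimensions [L T^-1] — X = v (velocity).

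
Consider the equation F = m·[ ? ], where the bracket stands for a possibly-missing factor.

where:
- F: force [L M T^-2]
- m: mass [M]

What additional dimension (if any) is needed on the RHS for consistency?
[L T^-2] — acceleration (e.g. a)

F has dimensions [L M T^-2]; m has dimensions [M].
The bracketed factor must supply [L M T^-2] / [M] = [L T^-2].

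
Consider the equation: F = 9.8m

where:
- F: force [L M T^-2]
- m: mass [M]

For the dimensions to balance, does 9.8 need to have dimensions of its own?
Yes

F has dimensions [L M T^-2], while m alone has dimensions [M]. For the equation to balance, the factor 9.8 must carry dimensions [L T^-2] — it is a dimensional constant (a numerical value of a physical quantity with its units suppressed), not a pure number.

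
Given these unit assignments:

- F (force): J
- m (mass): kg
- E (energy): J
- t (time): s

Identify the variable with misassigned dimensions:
F

The variable F (force) should have units N, not J.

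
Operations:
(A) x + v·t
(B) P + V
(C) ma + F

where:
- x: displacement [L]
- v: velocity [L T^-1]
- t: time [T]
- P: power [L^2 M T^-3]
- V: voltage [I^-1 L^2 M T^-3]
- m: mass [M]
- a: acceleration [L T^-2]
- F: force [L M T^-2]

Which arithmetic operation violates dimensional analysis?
(B) P + V

(A) x + v·t: x [L] and v·t [L] — same dimensions ✓
(B) P + V: P [L^2 M T^-3] and V [I^-1 L^2 M T^-3] — different dimensions cannot be added/subtracted ✗
(C) ma + F: ma [L M T^-2] and F [L M T^-2] — same dimensions ✓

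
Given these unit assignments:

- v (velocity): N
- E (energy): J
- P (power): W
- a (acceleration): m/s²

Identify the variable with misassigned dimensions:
v

The variable v (velocity) should have units m/s, not N.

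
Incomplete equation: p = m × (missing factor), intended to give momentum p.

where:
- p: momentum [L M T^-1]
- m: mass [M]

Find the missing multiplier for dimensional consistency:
v (velocity), dimensions [L T^-1]

p has dimensions [L M T^-1] and m has dimensions [M].
The missing factor must have dimensions [L M T^-1] / [M] = [L T^-1], i.e. velocity (v).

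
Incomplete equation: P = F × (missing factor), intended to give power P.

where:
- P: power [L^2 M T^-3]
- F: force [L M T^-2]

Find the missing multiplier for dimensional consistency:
v (velocity), dimensions [L T^-1]

P has dimensions [L^2 M T^-3] and F has dimensions [L M T^-2].
The missing factor must have dimensions [L^2 M T^-3] / [L M T^-2] = [L T^-1], i.e. velocity (v).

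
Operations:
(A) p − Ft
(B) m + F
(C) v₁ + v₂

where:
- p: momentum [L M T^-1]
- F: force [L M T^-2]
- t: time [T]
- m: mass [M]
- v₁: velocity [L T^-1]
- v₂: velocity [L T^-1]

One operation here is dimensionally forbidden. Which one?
(B) m + F

(A) p − Ft: p [L M T^-1] and Ft [L M T^-1] — same dimensions ✓
(B) m + F: m [M] and F [L M T^-2] — different dimensions cannot be added/subtracted ✗
(C) v₁ + v₂: v₁ [L T^-1] and v₂ [L T^-1] — same dimensions ✓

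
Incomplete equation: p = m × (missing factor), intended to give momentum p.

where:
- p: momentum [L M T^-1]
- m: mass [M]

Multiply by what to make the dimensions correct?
v (velocity), dimensions [L T^-1]

p has dimensions [L M T^-1] and m has dimensions [M].
The missing factor must have dimensions [L M T^-1] / [M] = [L T^-1], i.e. velocity (v).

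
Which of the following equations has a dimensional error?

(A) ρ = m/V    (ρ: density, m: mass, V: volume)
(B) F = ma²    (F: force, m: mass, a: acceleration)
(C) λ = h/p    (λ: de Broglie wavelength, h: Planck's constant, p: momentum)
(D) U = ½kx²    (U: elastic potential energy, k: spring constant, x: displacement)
(B) F = ma²

The equation (B) F = ma² is dimensionally incorrect.

LHS (F): [L M T^-2]
RHS (ma²): [L^2 M T^-4] ✗

The dimensions do not match. The other three equations balance.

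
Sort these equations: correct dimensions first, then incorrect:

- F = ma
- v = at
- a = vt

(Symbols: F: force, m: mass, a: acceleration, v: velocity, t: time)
Dimensionally correct: F = ma, v = at
Dimensionally incorrect: a = vt
Ordered (correct first, then incorrect): F = ma, v = at, a = vt

- F = ma: LHS [L M T^-2], RHS [L M T^-2] → correct ✓
- v = at: LHS [L T^-1], RHS [L T^-1] → correct ✓
- a = vt: LHS [L T^-2], RHS [L] → incorrect ✗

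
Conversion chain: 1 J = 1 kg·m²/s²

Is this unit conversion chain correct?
The chain is correct (no errors).

Correct: Joule is defined as kg·m²/s²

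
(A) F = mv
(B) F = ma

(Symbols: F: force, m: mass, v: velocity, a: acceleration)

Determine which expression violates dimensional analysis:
(A)

(A) F = mv: LHS [L M T^-2], RHS [L M T^-1] ✗
(B) F = ma: LHS [L M T^-2], RHS [L M T^-2] ✓

Expression (A) F = mv is dimensionally incorrect.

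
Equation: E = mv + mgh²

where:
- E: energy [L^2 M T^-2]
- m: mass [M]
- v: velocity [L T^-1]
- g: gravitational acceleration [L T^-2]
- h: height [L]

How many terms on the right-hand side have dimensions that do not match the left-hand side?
2

LHS E: [L^2 M T^-2]
- mv: [L M T^-1] ✗
- mgh²: [L^3 M T^-2] ✗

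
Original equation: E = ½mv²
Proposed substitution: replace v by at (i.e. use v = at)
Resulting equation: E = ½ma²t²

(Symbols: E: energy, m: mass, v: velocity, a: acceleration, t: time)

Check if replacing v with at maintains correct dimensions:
Yes

[v] = [L T^-1] and [at] = [L T^-1]. These match, so the substitution replaces a quantity by one of the same dimensions and the result E = ½ma²t² has LHS [L^2 M T^-2] vs RHS [L^2 M T^-2] — still consistent.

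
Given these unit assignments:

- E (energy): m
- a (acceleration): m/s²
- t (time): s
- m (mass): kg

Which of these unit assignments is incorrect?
E

The variable E (energy) should have units J, not m.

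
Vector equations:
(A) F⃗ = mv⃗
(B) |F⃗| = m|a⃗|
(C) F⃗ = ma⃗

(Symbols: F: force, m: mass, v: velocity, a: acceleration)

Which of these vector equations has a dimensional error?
(A) F⃗ = mv⃗

(A) F⃗ = mv⃗: LHS [L M T^-2], RHS [L M T^-1] ✗ — mass times velocity is momentum, not force; should be ma⃗
(B) |F⃗| = m|a⃗|: LHS [L M T^-2], RHS [L M T^-2] ✓ — magnitudes of vectors are scalars
(C) F⃗ = ma⃗: LHS [L M T^-2], RHS [L M T^-2] ✓ — Force and acceleration are vectors, mass is a scalar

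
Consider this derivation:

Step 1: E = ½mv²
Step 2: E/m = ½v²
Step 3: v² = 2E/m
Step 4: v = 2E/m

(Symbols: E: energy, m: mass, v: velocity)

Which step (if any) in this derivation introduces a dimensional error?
Step 4

Step 1: E = ½mv² → LHS [L^2 M T^-2], RHS [L^2 M T^-2] ✓
Step 2: E/m = ½v² → LHS [L^2 T^-2], RHS [L^2 T^-2] ✓
Step 3: v² = 2E/m → LHS [L^2 T^-2], RHS [L^2 T^-2] ✓
Step 4: v = 2E/m → LHS [L T^-1], RHS [L^2 T^-2] ✗

The first dimensional inconsistency appears in step 4: v = 2E/m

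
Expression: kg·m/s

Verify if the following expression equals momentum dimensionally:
Yes

The expression kg·m/s has dimensions [L M T^-1], which is exactly momentum [L M T^-1].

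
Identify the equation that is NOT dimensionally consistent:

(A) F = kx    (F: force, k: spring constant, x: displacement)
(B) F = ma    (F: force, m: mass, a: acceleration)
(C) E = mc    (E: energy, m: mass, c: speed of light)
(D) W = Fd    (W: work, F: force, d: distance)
(C) E = mc

The equation (C) E = mc is dimensionally incorrect.

LHS (E): [L^2 M T^-2]
RHS (mc): [L M T^-1] ✗

The dimensions do not match. The other three equations balance.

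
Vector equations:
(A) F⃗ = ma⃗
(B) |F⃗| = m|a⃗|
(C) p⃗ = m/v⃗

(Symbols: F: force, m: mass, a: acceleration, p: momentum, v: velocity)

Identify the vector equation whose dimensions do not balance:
(C) p⃗ = m/v⃗

(A) F⃗ = ma⃗: LHS [L M T^-2], RHS [L M T^-2] ✓ — Force and acceleration are vectors, mass is a scalar
(B) |F⃗| = m|a⃗|: LHS [L M T^-2], RHS [L M T^-2] ✓ — magnitudes of vectors are scalars
(C) p⃗ = m/v⃗: LHS [L M T^-1], RHS [L^-1 M T] ✗ — momentum is mass times velocity; should be mv⃗ (and division by a vector is undefined)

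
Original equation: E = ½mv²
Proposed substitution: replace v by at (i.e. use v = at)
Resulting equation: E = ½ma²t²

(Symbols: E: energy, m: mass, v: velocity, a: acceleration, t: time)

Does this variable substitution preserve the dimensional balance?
Yes

[v] = [L T^-1] and [at] = [L T^-1]. These match, so the substitution replaces a quantity by one of the same dimensions and the result E = ½ma²t² has LHS [L^2 M T^-2] vs RHS [L^2 M T^-2] — still consistent.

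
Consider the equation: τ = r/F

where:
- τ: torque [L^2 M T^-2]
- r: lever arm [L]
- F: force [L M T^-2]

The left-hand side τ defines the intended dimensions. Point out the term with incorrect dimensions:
The right-hand side term r/F

τ has dimensions [L^2 M T^-2], but r/F has dimensions [M^-1 T^2], so the term r/F is dimensionally wrong for τ.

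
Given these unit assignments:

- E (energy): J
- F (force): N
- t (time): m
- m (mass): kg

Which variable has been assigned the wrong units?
t

The variable t (time) should have units s, not m.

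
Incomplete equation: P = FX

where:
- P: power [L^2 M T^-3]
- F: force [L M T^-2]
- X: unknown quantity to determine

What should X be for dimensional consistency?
X = v (velocity), dimensions [L T^-1]

P has dimensions [L^2 M T^-3]; the rest of the RHS (F) has dimensions [L M T^-2].
So X must have dimensions [L T^-1] — X = v (velocity).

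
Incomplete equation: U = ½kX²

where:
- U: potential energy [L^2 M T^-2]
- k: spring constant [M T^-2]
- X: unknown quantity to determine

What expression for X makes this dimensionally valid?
X = x (displacement), dimensions [L]

U has dimensions [L^2 M T^-2]; the rest of the RHS (½k) has dimensions [M T^-2].
So X² must have dimensions [L^2], i.e. X has dimensions [L] — X = x (displacement).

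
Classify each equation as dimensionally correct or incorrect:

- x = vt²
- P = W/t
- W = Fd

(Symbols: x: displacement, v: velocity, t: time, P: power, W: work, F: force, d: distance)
Dimensionally correct: P = W/t, W = Fd
Dimensionally incorrect: x = vt²
Ordered (correct first, then incorrect): P = W/t, W = Fd, x = vt²

- x = vt²: LHS [L], RHS [L T] → incorrect ✗
- P = W/t: LHS [L^2 M T^-3], RHS [L^2 M T^-3] → correct ✓
- W = Fd: LHS [L^2 M T^-2], RHS [L^2 M T^-2] → correct ✓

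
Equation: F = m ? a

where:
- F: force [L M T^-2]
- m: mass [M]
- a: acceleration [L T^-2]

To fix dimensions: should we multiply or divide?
multiplication (×): F = m × a

F [L M T^-2]; m [M]; a [L T^-2].
m × a → [L M T^-2] ✓
m ÷ a → [L^-1 M T^2] ✗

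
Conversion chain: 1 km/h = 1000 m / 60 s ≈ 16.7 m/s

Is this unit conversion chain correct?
The chain is incorrect (it contains an error).

Incorrect: 1 h = 3600 s, not 60 s (1 km/h ≈ 0.278 m/s)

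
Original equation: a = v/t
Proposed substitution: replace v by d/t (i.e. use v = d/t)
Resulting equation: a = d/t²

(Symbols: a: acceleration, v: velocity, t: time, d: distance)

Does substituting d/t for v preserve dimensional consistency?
Yes

[v] = [L T^-1] and [d/t] = [L T^-1]. These match, so the substitution replaces a quantity by one of the same dimensions and the result a = d/t² has LHS [L T^-2] vs RHS [L T^-2] — still consistent.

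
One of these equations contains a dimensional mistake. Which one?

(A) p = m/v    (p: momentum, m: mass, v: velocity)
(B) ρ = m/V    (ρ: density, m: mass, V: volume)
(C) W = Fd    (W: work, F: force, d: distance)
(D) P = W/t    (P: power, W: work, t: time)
(A) p = m/v

The equation (A) p = m/v is dimensionally incorrect.

LHS (p): [L M T^-1]
RHS (m/v): [L^-1 M T] ✗

The dimensions do not match. The other three equations balance.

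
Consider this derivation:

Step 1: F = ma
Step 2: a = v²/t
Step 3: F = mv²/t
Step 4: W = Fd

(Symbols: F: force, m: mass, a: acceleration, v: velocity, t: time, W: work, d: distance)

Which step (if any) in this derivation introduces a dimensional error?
Step 2

Step 1: F = ma → LHS [L M T^-2], RHS [L M T^-2] ✓
Step 2: a = v²/t → LHS [L T^-2], RHS [L^2 T^-3] ✗

The first dimensional inconsistency appears in step 2: a = v²/t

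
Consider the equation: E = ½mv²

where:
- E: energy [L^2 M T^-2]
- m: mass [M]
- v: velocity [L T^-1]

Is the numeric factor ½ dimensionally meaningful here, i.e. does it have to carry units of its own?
No

E has dimensions [L^2 M T^-2] and mv² already has dimensions [L^2 M T^-2], so the equation balances without ½ contributing any dimensions. ½ is a pure (dimensionless) number; changing or removing it would not affect dimensional consistency.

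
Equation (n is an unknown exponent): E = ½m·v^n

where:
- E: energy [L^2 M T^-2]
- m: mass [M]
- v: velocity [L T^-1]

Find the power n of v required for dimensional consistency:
n = 2

E has dimensions [L^2 M T^-2]; v has dimensions [L T^-1].
The rest of the RHS has dimensions [M], so v^n must supply [L^2 T^-2].
With n = 2: ½m·v^2 has dimensions [L^2 M T^-2], matching the LHS ✓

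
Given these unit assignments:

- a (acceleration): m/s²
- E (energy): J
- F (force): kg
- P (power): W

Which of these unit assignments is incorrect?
F

The variable F (force) should have units N, not kg.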